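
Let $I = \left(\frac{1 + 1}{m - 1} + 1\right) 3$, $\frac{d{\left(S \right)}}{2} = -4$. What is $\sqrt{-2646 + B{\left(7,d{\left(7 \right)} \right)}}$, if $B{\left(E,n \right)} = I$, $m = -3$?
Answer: $\frac{i \sqrt{10578}}{2} \approx 51.425 i$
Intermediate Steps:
$d{\left(S \right)} = -8$ ($d{\left(S \right)} = 2 \left(-4\right) = -8$)
$I = \frac{3}{2}$ ($I = \left(\frac{1 + 1}{-3 - 1} + 1\right) 3 = \left(\frac{2}{-4} + 1\right) 3 = \left(2 \left(- \frac{1}{4}\right) + 1\right) 3 = \left(- \frac{1}{2} + 1\right) 3 = \frac{1}{2} \cdot 3 = \frac{3}{2} \approx 1.5$)
$B{\left(E,n \right)} = \frac{3}{2}$
$\sqrt{-2646 + B{\left(7,d{\left(7 \right)} \right)}} = \sqrt{-2646 + \frac{3}{2}} = \sqrt{- \frac{5289}{2}} = \frac{i \sqrt{10578}}{2}$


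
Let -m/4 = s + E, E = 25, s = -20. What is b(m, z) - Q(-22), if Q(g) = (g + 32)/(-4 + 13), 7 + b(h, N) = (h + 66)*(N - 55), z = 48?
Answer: -2971/9 ≈ -330.11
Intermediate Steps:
m = -20 (m = -4*(-20 + 25) = -4*5 = -20)
b(h, N) = -7 + (-55 + N)*(66 + h) (b(h, N) = -7 + (h + 66)*(N - 55) = -7 + (66 + h)*(-55 + N) = -7 + (-55 + N)*(66 + h))
Q(g) = 32/9 + g/9 (Q(g) = (32 + g)/9 = (32 + g)*(⅑) = 32/9 + g/9)
b(m, z) - Q(-22) = (-3637 - 55*(-20) + 66*48 + 48*(-20)) - (32/9 + (⅑)*(-22)) = (-3637 + 1100 + 3168 - 960) - (32/9 - 22/9) = -329 - 1*10/9 = -329 - 10/9 = -2971/9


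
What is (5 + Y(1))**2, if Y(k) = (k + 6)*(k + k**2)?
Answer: 361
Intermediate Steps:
Y(k) = (6 + k)*(k + k**2)
(5 + Y(1))**2 = (5 + 1*(6 + 1**2 + 7*1))**2 = (5 + 1*(6 + 1 + 7))**2 = (5 + 1*14)**2 = (5 + 14)**2 = 19**2 = 361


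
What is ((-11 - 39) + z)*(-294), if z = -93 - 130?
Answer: 80262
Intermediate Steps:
z = -223
((-11 - 39) + z)*(-294) = ((-11 - 39) - 223)*(-294) = (-50 - 223)*(-294) = -273*(-294) = 80262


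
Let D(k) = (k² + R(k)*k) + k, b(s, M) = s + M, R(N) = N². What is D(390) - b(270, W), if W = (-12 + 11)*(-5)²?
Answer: 59471245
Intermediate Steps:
W = -25 (W = -1*25 = -25)
b(s, M) = M + s
D(k) = k + k² + k³ (D(k) = (k² + k²*k) + k = (k² + k³) + k = k + k² + k³)
D(390) - b(270, W) = 390*(1 + 390 + 390²) - (-25 + 270) = 390*(1 + 390 + 152100) - 1*245 = 390*152491 - 245 = 59471490 - 245 = 59471245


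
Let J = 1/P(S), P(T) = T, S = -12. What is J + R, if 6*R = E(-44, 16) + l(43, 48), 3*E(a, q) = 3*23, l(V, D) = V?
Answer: 131/12 ≈ 10.917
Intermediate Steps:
E(a, q) = 23 (E(a, q) = (3*23)/3 = (⅓)*69 = 23)
J = -1/12 (J = 1/(-12) = -1/12 ≈ -0.083333)
R = 11 (R = (23 + 43)/6 = (⅙)*66 = 11)
J + R = -1/12 + 11 = 131/12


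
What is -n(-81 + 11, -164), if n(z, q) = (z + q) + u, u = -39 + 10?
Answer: 263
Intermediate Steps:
u = -29
n(z, q) = -29 + q + z (n(z, q) = (z + q) - 29 = (q + z) - 29 = -29 + q + z)
-n(-81 + 11, -164) = -(-29 - 164 + (-81 + 11)) = -(-29 - 164 - 70) = -1*(-263) = 263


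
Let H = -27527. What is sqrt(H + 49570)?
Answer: sqrt(22043) ≈ 148.47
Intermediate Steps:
sqrt(H + 49570) = sqrt(-27527 + 49570) = sqrt(22043)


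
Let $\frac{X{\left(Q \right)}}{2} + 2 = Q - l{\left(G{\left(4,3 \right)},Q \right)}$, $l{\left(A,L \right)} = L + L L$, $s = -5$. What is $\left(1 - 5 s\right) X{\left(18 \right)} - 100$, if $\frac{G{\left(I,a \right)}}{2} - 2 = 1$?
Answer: $-17052$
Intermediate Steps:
$G{\left(I,a \right)} = 6$ ($G{\left(I,a \right)} = 4 + 2 \cdot 1 = 4 + 2 = 6$)
$l{\left(A,L \right)} = L + L^{2}$
$X{\left(Q \right)} = -4 + 2 Q - 2 Q \left(1 + Q\right)$ ($X{\left(Q \right)} = -4 + 2 \left(Q - Q \left(1 + Q\right)\right) = -4 - \left(- 2 Q + 2 Q \left(1 + Q\right)\right) = -4 + 2 Q - 2 Q \left(1 + Q\right)$)
$\left(1 - 5 s\right) X{\left(18 \right)} - 100 = \left(1 - -25\right) \left(-4 - 2 \cdot 18^{2}\right) - 100 = \left(1 + 25\right) \left(-4 - 648\right) - 100 = 26 \left(-4 - 648\right) - 100 = 26 \left(-652\right) - 100 = -16952 - 100 = -17052$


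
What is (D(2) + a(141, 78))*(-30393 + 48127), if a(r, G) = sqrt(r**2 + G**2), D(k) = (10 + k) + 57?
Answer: 1223646 + 53202*sqrt(2885) ≈ 4.0812e+6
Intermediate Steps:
D(k) = 67 + k
a(r, G) = sqrt(G**2 + r**2)
(D(2) + a(141, 78))*(-30393 + 48127) = ((67 + 2) + sqrt(78**2 + 141**2))*(-30393 + 48127) = (69 + sqrt(6084 + 19881))*17734 = (69 + sqrt(25965))*17734 = (69 + 3*sqrt(2885))*17734 = 1223646 + 53202*sqrt(2885)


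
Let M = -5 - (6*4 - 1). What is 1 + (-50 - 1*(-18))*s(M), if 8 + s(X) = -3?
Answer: 353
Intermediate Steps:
M = -28 (M = -5 - (24 - 1) = -5 - 1*23 = -5 - 23 = -28)
s(X) = -11 (s(X) = -8 - 3 = -11)
1 + (-50 - 1*(-18))*s(M) = 1 + (-50 - 1*(-18))*(-11) = 1 + (-50 + 18)*(-11) = 1 - 32*(-11) = 1 + 352 = 353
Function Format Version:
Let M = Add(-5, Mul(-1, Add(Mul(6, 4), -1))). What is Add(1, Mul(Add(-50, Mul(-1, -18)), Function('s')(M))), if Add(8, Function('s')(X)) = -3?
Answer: 353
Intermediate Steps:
M = -28 (M = Add(-5, Mul(-1, Add(24, -1))) = Add(-5, Mul(-1, 23)) = Add(-5, -23) = -28)
Function('s')(X) = -11 (Function('s')(X) = Add(-8, -3) = -11)
Add(1, Mul(Add(-50, Mul(-1, -18)), Function('s')(M))) = Add(1, Mul(Add(-50, Mul(-1, -18)), -11)) = Add(1, Mul(Add(-50, 18), -11)) = Add(1, Mul(-32, -11)) = Add(1, 352) = 353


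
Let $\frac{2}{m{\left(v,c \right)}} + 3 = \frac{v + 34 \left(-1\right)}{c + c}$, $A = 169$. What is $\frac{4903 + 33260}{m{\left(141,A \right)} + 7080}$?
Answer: $\frac{34613841}{6420884} \approx 5.3908$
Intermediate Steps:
$m{\left(v,c \right)} = \frac{2}{-3 + \frac{-34 + v}{2 c}}$ ($m{\left(v,c \right)} = \frac{2}{-3 + \frac{v + 34 \left(-1\right)}{c + c}} = \frac{2}{-3 + \frac{v - 34}{2 c}} = \frac{2}{-3 + \left(-34 + v\right) \frac{1}{2 c}} = \frac{2}{-3 + \frac{-34 + v}{2 c}}$)
$\frac{4903 + 33260}{m{\left(141,A \right)} + 7080} = \frac{4903 + 33260}{4 \cdot 169 \frac{1}{-34 + 141 - 1014} + 7080} = \frac{38163}{4 \cdot 169 \frac{1}{-34 + 141 - 1014} + 7080} = \frac{38163}{4 \cdot 169 \frac{1}{-907} + 7080} = \frac{38163}{4 \cdot 169 \left(- \frac{1}{907}\right) + 7080} = \frac{38163}{- \frac{676}{907} + 7080} = \frac{38163}{\frac{6420884}{907}} = 38163 \cdot \frac{907}{6420884} = \frac{34613841}{6420884}$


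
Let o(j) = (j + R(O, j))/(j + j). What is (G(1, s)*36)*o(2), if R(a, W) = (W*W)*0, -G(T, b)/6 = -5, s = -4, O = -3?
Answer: 540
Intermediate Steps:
G(T, b) = 30 (G(T, b) = -6*(-5) = 30)
R(a, W) = 0 (R(a, W) = W²*0 = 0)
o(j) = ½ (o(j) = (j + 0)/(j + j) = j/((2*j)) = j*(1/(2*j)) = ½)
(G(1, s)*36)*o(2) = (30*36)*(½) = 1080*(½) = 540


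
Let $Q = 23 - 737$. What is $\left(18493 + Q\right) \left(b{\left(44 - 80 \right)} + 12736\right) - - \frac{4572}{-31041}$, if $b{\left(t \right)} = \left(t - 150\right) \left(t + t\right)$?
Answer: $\frac{1602162976180}{3449} \approx 4.6453 \cdot 10^{8}$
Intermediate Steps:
$Q = -714$ ($Q = 23 - 737 = -714$)
$b{\left(t \right)} = 2 t \left(-150 + t\right)$ ($b{\left(t \right)} = \left(-150 + t\right) 2 t = 2 t \left(-150 + t\right)$)
$\left(18493 + Q\right) \left(b{\left(44 - 80 \right)} + 12736\right) - - \frac{4572}{-31041} = \left(18493 - 714\right) \left(2 \left(44 - 80\right) \left(-150 + \left(44 - 80\right)\right) + 12736\right) - - \frac{4572}{-31041} = 17779 \left(2 \left(44 - 80\right) \left(-150 + \left(44 - 80\right)\right) + 12736\right) - \left(-4572\right) \left(- \frac{1}{31041}\right) = 17779 \left(2 \left(-36\right) \left(-150 - 36\right) + 12736\right) - \frac{508}{3449} = 17779 \left(2 \left(-36\right) \left(-186\right) + 12736\right) - \frac{508}{3449} = 17779 \left(13392 + 12736\right) - \frac{508}{3449} = 17779 \cdot 26128 - \frac{508}{3449} = 464529712 - \frac{508}{3449} = \frac{1602162976180}{3449}$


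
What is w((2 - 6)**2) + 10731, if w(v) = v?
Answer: 10747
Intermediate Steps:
w((2 - 6)**2) + 10731 = (2 - 6)**2 + 10731 = (-4)**2 + 10731 = 16 + 10731 = 10747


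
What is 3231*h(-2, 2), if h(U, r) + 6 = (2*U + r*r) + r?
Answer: -12924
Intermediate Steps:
h(U, r) = -6 + r + r² + 2*U (h(U, r) = -6 + ((2*U + r*r) + r) = -6 + ((2*U + r²) + r) = -6 + ((r² + 2*U) + r) = -6 + (r + r² + 2*U) = -6 + r + r² + 2*U)
3231*h(-2, 2) = 3231*(-6 + 2 + 2² + 2*(-2)) = 3231*(-6 + 2 + 4 - 4) = 3231*(-4) = -12924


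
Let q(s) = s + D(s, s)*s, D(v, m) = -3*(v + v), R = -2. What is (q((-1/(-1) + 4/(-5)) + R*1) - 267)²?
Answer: 51926436/625 ≈ 83082.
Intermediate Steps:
D(v, m) = -6*v
q(s) = s - 6*s² (q(s) = s + (-6*s)*s = s - 6*s²)
(q((-1/(-1) + 4/(-5)) + R*1) - 267)² = (((-1/(-1) + 4/(-5)) - 2*1)*(1 - 6*((-1/(-1) + 4/(-5)) - 2*1)) - 267)² = (((-1*(-1) + 4*(-⅕)) - 2)*(1 - 6*((-1*(-1) + 4*(-⅕)) - 2)) - 267)² = (((1 - ⅘) - 2)*(1 - 6*((1 - ⅘) - 2)) - 267)² = ((⅕ - 2)*(1 - 6*(⅕ - 2)) - 267)² = (-9*(1 - 6*(-9/5))/5 - 267)² = (-9*(1 + 54/5)/5 - 267)² = (-9/5*59/5 - 267)² = (-531/25 - 267)² = (-7206/25)² = 51926436/625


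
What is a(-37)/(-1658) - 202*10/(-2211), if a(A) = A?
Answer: 3430967/3665838 ≈ 0.93593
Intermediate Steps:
a(-37)/(-1658) - 202*10/(-2211) = -37/(-1658) - 202*10/(-2211) = -37*(-1/1658) - 2020*(-1/2211) = 37/1658 + 2020/2211 = 3430967/3665838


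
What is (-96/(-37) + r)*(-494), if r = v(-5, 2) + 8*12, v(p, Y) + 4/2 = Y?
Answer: -1802112/37 ≈ -48706.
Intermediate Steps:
v(p, Y) = -2 + Y
r = 96 (r = (-2 + 2) + 8*12 = 0 + 96 = 96)
(-96/(-37) + r)*(-494) = (-96/(-37) + 96)*(-494) = (-96*(-1/37) + 96)*(-494) = (96/37 + 96)*(-494) = (3648/37)*(-494) = -1802112/37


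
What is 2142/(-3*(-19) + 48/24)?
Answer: 2142/59 ≈ 36.305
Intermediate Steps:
2142/(-3*(-19) + 48/24) = 2142/(57 + 48*(1/24)) = 2142/(57 + 2) = 2142/59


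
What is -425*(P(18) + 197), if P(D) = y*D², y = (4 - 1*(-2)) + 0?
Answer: -909925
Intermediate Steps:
y = 6 (y = (4 + 2) + 0 = 6 + 0 = 6)
P(D) = 6*D²
-425*(P(18) + 197) = -425*(6*18² + 197) = -425*(6*324 + 197) = -425*(1944 + 197) = -425*2141 = -909925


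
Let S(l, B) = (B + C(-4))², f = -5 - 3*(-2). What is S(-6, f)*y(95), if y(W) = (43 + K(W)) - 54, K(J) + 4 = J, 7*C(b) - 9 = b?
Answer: 11520/49 ≈ 235.10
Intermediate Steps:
C(b) = 9/7 + b/7
K(J) = -4 + J
f = 1 (f = -5 + 6 = 1)
y(W) = -15 + W (y(W) = (43 + (-4 + W)) - 54 = (39 + W) - 54 = -15 + W)
S(l, B) = (5/7 + B)² (S(l, B) = (B + (9/7 + (⅐)*(-4)))² = (B + (9/7 - 4/7))² = (B + 5/7)² = (5/7 + B)²)
S(-6, f)*y(95) = ((5 + 7*1)²/49)*(-15 + 95) = ((5 + 7)²/49)*80 = ((1/49)*12²)*80 = ((1/49)*144)*80 = (144/49)*80 = 11520/49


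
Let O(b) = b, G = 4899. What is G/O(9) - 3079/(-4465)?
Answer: 7300582/13395 ≈ 545.02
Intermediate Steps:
G/O(9) - 3079/(-4465) = 4899/9 - 3079/(-4465) = 4899*(⅑) - 3079*(-1/4465) = 1633/3 + 3079/4465 = 7300582/13395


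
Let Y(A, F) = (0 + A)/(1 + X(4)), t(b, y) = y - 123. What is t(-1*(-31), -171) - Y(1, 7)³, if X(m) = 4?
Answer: -36751/125 ≈ -294.01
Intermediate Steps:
t(b, y) = -123 + y
Y(A, F) = A/5 (Y(A, F) = (0 + A)/(1 + 4) = A/5)
t(-1*(-31), -171) - Y(1, 7)³ = (-123 - 171) - ((⅕)*1)³ = -294 - (⅕)³ = -294 - 1*1/125 = -294 - 1/125 = -36751/125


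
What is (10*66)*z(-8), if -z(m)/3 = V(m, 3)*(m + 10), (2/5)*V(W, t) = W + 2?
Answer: 59400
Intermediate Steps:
V(W, t) = 5 + 5*W/2 (V(W, t) = 5*(W + 2)/2 = 5*(2 + W)/2 = 5 + 5*W/2)
z(m) = -3*(5 + 5*m/2)*(10 + m) (z(m) = -3*(5 + 5*m/2)*(m + 10) = -3*(5 + 5*m/2)*(10 + m))
(10*66)*z(-8) = (10*66)*(-15*(2 - 8)*(10 - 8)/2) = 660*(-15/2*(-6)*2) = 660*90 = 59400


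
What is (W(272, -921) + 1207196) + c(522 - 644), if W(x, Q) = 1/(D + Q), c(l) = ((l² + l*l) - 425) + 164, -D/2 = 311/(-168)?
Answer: 95291676175/77053 ≈ 1.2367e+6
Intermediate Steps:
D = 311/84 (D = -622/(-168) = -622*(-1)/168 = -2*(-311/168) = 311/84 ≈ 3.7024)
c(l) = -261 + 2*l² (c(l) = ((l² + l²) - 425) + 164 = (2*l² - 425) + 164 = (-425 + 2*l²) + 164 = -261 + 2*l²)
W(x, Q) = 1/(311/84 + Q)
(W(272, -921) + 1207196) + c(522 - 644) = (84/(311 + 84*(-921)) + 1207196) + (-261 + 2*(522 - 644)²) = (84/(311 - 77364) + 1207196) + (-261 + 2*(-122)²) = (84/(-77053) + 1207196) + (-261 + 2*14884) = (84*(-1/77053) + 1207196) + (-261 + 29768) = (-84/77053 + 1207196) + 29507 = 93018073304/77053 + 29507 = 95291676175/77053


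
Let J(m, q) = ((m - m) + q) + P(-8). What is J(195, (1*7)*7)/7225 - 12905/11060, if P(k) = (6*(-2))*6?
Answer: -18698601/15981700 ≈ -1.1700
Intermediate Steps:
P(k) = -72 (P(k) = -12*6 = -72)
J(m, q) = -72 + q (J(m, q) = ((m - m) + q) - 72 = (0 + q) - 72 = q - 72 = -72 + q)
J(195, (1*7)*7)/7225 - 12905/11060 = (-72 + (1*7)*7)/7225 - 12905/11060 = (-72 + 7*7)*(1/7225) - 12905*1/11060 = (-72 + 49)*(1/7225) - 2581/2212 = -23*1/7225 - 2581/2212 = -23/7225 - 2581/2212 = -18698601/15981700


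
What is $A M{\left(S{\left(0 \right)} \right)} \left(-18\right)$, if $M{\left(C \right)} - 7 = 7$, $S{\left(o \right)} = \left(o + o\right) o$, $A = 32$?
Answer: $-8064$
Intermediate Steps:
$S{\left(o \right)} = 2 o^{2}$ ($S{\left(o \right)} = 2 o o = 2 o^{2}$)
$M{\left(C \right)} = 14$ ($M{\left(C \right)} = 7 + 7 = 14$)
$A M{\left(S{\left(0 \right)} \right)} \left(-18\right) = 32 \cdot 14 \left(-18\right) = 448 \left(-18\right) = -8064$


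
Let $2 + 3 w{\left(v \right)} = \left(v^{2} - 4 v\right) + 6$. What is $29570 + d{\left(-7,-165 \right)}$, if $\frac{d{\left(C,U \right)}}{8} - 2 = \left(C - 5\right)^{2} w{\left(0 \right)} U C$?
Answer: $1803666$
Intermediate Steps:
$w{\left(v \right)} = \frac{4}{3} - \frac{4 v}{3} + \frac{v^{2}}{3}$ ($w{\left(v \right)} = - \frac{2}{3} + \frac{\left(v^{2} - 4 v\right) + 6}{3} = - \frac{2}{3} + \frac{6 + v^{2} - 4 v}{3} = - \frac{2}{3} + \left(2 - \frac{4 v}{3} + \frac{v^{2}}{3}\right) = \frac{4}{3} - \frac{4 v}{3} + \frac{v^{2}}{3}$)
$d{\left(C,U \right)} = 16 + \frac{32 C U \left(-5 + C\right)^{2}}{3}$ ($d{\left(C,U \right)} = 16 + 8 \left(C - 5\right)^{2} \left(\frac{4}{3} - 0 + \frac{0^{2}}{3}\right) U C = 16 + 8 \left(-5 + C\right)^{2} \left(\frac{4}{3} + 0 + \frac{1}{3} \cdot 0\right) C U = 16 + 8 \left(-5 + C\right)^{2} \left(\frac{4}{3} + 0 + 0\right) C U = 16 + 8 \left(-5 + C\right)^{2} \cdot \frac{4}{3} C U = 16 + 8 \frac{4 \left(-5 + C\right)^{2}}{3} C U = 16 + 8 \frac{4 C U \left(-5 + C\right)^{2}}{3} = 16 + \frac{32 C U \left(-5 + C\right)^{2}}{3}$)
$29570 + d{\left(-7,-165 \right)} = 29570 + \left(16 + \frac{32}{3} \left(-7\right) \left(-165\right) \left(-5 - 7\right)^{2}\right) = 29570 + \left(16 + \frac{32}{3} \left(-7\right) \left(-165\right) \left(-12\right)^{2}\right) = 29570 + \left(16 + \frac{32}{3} \left(-7\right) \left(-165\right) 144\right) = 29570 + \left(16 + 1774080\right) = 29570 + 1774096 = 1803666$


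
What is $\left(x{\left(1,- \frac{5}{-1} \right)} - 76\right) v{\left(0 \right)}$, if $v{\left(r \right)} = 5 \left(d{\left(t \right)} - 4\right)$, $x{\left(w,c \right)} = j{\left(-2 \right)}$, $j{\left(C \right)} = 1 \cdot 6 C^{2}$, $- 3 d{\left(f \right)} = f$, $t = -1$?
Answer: $\frac{2860}{3} \approx 953.33$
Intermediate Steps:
$d{\left(f \right)} = - \frac{f}{3}$
$j{\left(C \right)} = 6 C^{2}$
$x{\left(w,c \right)} = 24$ ($x{\left(w,c \right)} = 6 \left(-2\right)^{2} = 6 \cdot 4 = 24$)
$v{\left(r \right)} = - \frac{55}{3}$ ($v{\left(r \right)} = 5 \left(\left(- \frac{1}{3}\right) \left(-1\right) - 4\right) = 5 \left(\frac{1}{3} - 4\right) = 5 \left(- \frac{11}{3}\right) = - \frac{55}{3}$)
$\left(x{\left(1,- \frac{5}{-1} \right)} - 76\right) v{\left(0 \right)} = \left(24 - 76\right) \left(- \frac{55}{3}\right) = \left(-52\right) \left(- \frac{55}{3}\right) = \frac{2860}{3}$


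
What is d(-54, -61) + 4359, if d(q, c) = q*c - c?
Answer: 7714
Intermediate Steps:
d(q, c) = -c + c*q (d(q, c) = c*q - c = -c + c*q)
d(-54, -61) + 4359 = -61*(-1 - 54) + 4359 = -61*(-55) + 4359 = 3355 + 4359 = 7714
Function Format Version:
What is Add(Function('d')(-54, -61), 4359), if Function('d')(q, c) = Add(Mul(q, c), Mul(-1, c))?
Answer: 7714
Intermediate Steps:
Function('d')(q, c) = Add(Mul(-1, c), Mul(c, q)) (Function('d')(q, c) = Add(Mul(c, q), Mul(-1, c)) = Add(Mul(-1, c), Mul(c, q)))
Add(Function('d')(-54, -61), 4359) = Add(Mul(-61, Add(-1, -54)), 4359) = Add(Mul(-61, -55), 4359) = Add(3355, 4359) = 7714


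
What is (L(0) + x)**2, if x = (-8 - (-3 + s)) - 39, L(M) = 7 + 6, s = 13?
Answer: 1936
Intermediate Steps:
L(M) = 13
x = -57 (x = (-8 - (-3 + 13)) - 39 = (-8 - 1*10) - 39 = (-8 - 10) - 39 = -18 - 39 = -57)
(L(0) + x)**2 = (13 - 57)**2 = (-44)**2 = 1936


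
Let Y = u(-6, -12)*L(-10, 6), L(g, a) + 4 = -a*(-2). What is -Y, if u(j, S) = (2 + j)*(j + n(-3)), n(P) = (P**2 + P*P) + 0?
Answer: 384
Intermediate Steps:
L(g, a) = -4 + 2*a (L(g, a) = -4 - a*(-2) = -4 + 2*a)
n(P) = 2*P**2 (n(P) = (P**2 + P**2) + 0 = 2*P**2 + 0 = 2*P**2)
u(j, S) = (2 + j)*(18 + j) (u(j, S) = (2 + j)*(j + 2*(-3)**2) = (2 + j)*(j + 2*9) = (2 + j)*(j + 18) = (2 + j)*(18 + j))
Y = -384 (Y = (36 + (-6)**2 + 20*(-6))*(-4 + 2*6) = (36 + 36 - 120)*(-4 + 12) = -48*8 = -384)
-Y = -1*(-384) = 384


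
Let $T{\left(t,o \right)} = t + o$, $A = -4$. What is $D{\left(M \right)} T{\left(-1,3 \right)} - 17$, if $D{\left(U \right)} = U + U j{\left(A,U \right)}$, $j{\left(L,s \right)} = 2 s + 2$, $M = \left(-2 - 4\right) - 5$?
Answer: $401$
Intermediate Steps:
$M = -11$ ($M = -6 - 5 = -11$)
$j{\left(L,s \right)} = 2 + 2 s$
$D{\left(U \right)} = U + U \left(2 + 2 U\right)$
$T{\left(t,o \right)} = o + t$
$D{\left(M \right)} T{\left(-1,3 \right)} - 17 = - 11 \left(3 + 2 \left(-11\right)\right) \left(3 - 1\right) - 17 = - 11 \left(3 - 22\right) 2 - 17 = \left(-11\right) \left(-19\right) 2 - 17 = 209 \cdot 2 - 17 = 418 - 17 = 401$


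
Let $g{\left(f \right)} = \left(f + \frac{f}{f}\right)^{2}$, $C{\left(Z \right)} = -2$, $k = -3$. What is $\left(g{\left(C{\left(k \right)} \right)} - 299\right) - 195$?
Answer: $-493$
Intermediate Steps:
$g{\left(f \right)} = \left(1 + f\right)^{2}$ ($g{\left(f \right)} = \left(f + 1\right)^{2} = \left(1 + f\right)^{2}$)
$\left(g{\left(C{\left(k \right)} \right)} - 299\right) - 195 = \left(\left(1 - 2\right)^{2} - 299\right) - 195 = \left(\left(-1\right)^{2} - 299\right) - 195 = \left(1 - 299\right) - 195 = -298 - 195 = -493$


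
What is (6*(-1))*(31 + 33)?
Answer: -384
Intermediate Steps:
(6*(-1))*(31 + 33) = -6*64 = -384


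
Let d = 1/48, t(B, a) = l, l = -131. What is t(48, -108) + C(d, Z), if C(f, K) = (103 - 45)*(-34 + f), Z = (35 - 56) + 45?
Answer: -50443/24 ≈ -2101.8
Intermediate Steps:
t(B, a) = -131
Z = 24 (Z = -21 + 45 = 24)
d = 1/48 ≈ 0.020833
C(f, K) = -1972 + 58*f (C(f, K) = 58*(-34 + f) = -1972 + 58*f)
t(48, -108) + C(d, Z) = -131 + (-1972 + 58*(1/48)) = -131 + (-1972 + 29/24) = -131 - 47299/24 = -50443/24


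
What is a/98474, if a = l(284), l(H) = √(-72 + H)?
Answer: √53/49237 ≈ 0.00014786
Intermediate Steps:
a = 2*√53 (a = √(-72 + 284) = √212 = 2*√53 ≈ 14.560)
a/98474 = (2*√53)/98474 = (2*√53)*(1/98474) = √53/49237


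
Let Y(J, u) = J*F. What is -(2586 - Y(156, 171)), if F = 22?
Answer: 846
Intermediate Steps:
Y(J, u) = 22*J (Y(J, u) = J*22 = 22*J)
-(2586 - Y(156, 171)) = -(2586 - 22*156) = -(2586 - 1*3432) = -(2586 - 3432) = -1*(-846) = 846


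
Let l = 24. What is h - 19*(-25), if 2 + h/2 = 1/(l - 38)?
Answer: 3296/7 ≈ 470.86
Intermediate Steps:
h = -29/7 (h = -4 + 2/(24 - 38) = -4 + 2/(-14) = -4 + 2*(-1/14) = -4 - ⅐ = -29/7 ≈ -4.1429)
h - 19*(-25) = -29/7 - 19*(-25) = -29/7 + 475 = 3296/7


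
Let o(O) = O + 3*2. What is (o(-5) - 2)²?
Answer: 1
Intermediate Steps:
o(O) = 6 + O (o(O) = O + 6 = 6 + O)
(o(-5) - 2)² = ((6 - 5) - 2)² = (1 - 2)² = (-1)² = 1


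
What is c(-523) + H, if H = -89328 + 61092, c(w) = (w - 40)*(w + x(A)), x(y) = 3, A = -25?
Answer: 264524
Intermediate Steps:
c(w) = (-40 + w)*(3 + w) (c(w) = (w - 40)*(w + 3) = (-40 + w)*(3 + w))
H = -28236
c(-523) + H = (-120 + (-523)² - 37*(-523)) - 28236 = (-120 + 273529 + 19351) - 28236 = 292760 - 28236 = 264524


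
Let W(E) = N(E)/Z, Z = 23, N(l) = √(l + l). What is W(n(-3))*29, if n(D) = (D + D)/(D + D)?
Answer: 29*√2/23 ≈ 1.7831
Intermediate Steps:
N(l) = √2*√l (N(l) = √(2*l) = √2*√l)
n(D) = 1 (n(D) = (2*D)/((2*D)) = (2*D)*(1/(2*D)) = 1)
W(E) = √2*√E/23 (W(E) = (√2*√E)/23 = (√2*√E)*(1/23) = √2*√E/23)
W(n(-3))*29 = (√2*√1/23)*29 = ((1/23)*√2*1)*29 = (√2/23)*29 = 29*√2/23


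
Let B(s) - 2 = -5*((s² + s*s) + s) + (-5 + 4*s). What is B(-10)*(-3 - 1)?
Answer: 3972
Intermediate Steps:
B(s) = -3 - s - 10*s² (B(s) = 2 + (-5*((s² + s*s) + s) + (-5 + 4*s)) = 2 + (-5*((s² + s²) + s) + (-5 + 4*s)) = 2 + (-5*(2*s² + s) + (-5 + 4*s)) = 2 + (-5*(s + 2*s²) + (-5 + 4*s)) = 2 + ((-10*s² - 5*s) + (-5 + 4*s)) = 2 + (-5 - s - 10*s²) = -3 - s - 10*s²)
B(-10)*(-3 - 1) = (-3 - 1*(-10) - 10*(-10)²)*(-3 - 1) = (-3 + 10 - 10*100)*(-4) = (-3 + 10 - 1000)*(-4) = -993*(-4) = 3972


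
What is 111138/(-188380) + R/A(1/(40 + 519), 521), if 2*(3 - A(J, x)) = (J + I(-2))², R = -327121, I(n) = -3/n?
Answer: -77024394213768727/440856577570 ≈ -1.7472e+5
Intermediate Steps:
A(J, x) = 3 - (3/2 + J)²/2 (A(J, x) = 3 - (J - 3/(-2))²/2 = 3 - (J - 3*(-½))²/2 = 3 - (J + 3/2)²/2 = 3 - (3/2 + J)²/2)
111138/(-188380) + R/A(1/(40 + 519), 521) = 111138/(-188380) - 327121/(3 - (3 + 2/(40 + 519))²/8) = 111138*(-1/188380) - 327121/(3 - (3 + 2/559)²/8) = -55569/94190 - 327121/(3 - (3 + 2*(1/559))²/8) = -55569/94190 - 327121/(3 - (3 + 2/559)²/8) = -55569/94190 - 327121/(3 - (1679/559)²/8) = -55569/94190 - 327121/(3 - ⅛*2819041/312481) = -55569/94190 - 327121/(3 - 2819041/2499848) = -55569/94190 - 327121/4680503/2499848 = -55569/94190 - 327121*2499848/4680503 = -55569/94190 - 817752777608/4680503 = -77024394213768727/440856577570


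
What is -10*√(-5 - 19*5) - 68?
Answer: -68 - 100*I ≈ -68.0 - 100.0*I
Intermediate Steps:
-10*√(-5 - 19*5) - 68 = -10*√(-5 - 95) - 68 = -100*I - 68 = -68 - 100*I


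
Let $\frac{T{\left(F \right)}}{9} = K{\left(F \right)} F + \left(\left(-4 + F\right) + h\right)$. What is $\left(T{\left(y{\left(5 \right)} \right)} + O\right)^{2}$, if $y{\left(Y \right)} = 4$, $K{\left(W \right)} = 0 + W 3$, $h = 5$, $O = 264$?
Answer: $549081$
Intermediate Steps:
$K{\left(W \right)} = 3 W$ ($K{\left(W \right)} = 0 + 3 W = 3 W$)
$T{\left(F \right)} = 9 + 9 F + 27 F^{2}$ ($T{\left(F \right)} = 9 \left(3 F F + \left(\left(-4 + F\right) + 5\right)\right) = 9 \left(3 F^{2} + \left(1 + F\right)\right) = 9 \left(1 + F + 3 F^{2}\right) = 9 + 9 F + 27 F^{2}$)
$\left(T{\left(y{\left(5 \right)} \right)} + O\right)^{2} = \left(\left(9 + 9 \cdot 4 + 27 \cdot 4^{2}\right) + 264\right)^{2} = \left(\left(9 + 36 + 27 \cdot 16\right) + 264\right)^{2} = \left(\left(9 + 36 + 432\right) + 264\right)^{2} = \left(477 + 264\right)^{2} = 741^{2} = 549081$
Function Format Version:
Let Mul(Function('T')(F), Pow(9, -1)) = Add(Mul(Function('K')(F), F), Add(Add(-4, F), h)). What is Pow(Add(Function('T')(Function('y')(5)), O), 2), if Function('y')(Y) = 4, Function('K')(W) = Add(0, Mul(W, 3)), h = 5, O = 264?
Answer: 549081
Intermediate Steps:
Function('K')(W) = Mul(3, W) (Function('K')(W) = Add(0, Mul(3, W)) = Mul(3, W))
Function('T')(F) = Add(9, Mul(9, F), Mul(27, Pow(F, 2))) (Function('T')(F) = Mul(9, Add(Mul(Mul(3, F), F), Add(Add(-4, F), 5))) = Mul(9, Add(Mul(3, Pow(F, 2)), Add(1, F))) = Mul(9, Add(1, F, Mul(3, Pow(F, 2)))) = Add(9, Mul(9, F), Mul(27, Pow(F, 2))))
Pow(Add(Function('T')(Function('y')(5)), O), 2) = Pow(Add(Add(9, Mul(9, 4), Mul(27, Pow(4, 2))), 264), 2) = Pow(Add(Add(9, 36, Mul(27, 16)), 264), 2) = Pow(Add(Add(9, 36, 432), 264), 2) = Pow(Add(477, 264), 2) = Pow(741, 2) = 549081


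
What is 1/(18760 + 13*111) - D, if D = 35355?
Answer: -714277064/20203 ≈ -35355.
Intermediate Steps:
1/(18760 + 13*111) - D = 1/(18760 + 13*111) - 1*35355 = 1/(18760 + 1443) - 35355 = 1/20203 - 35355 = -714277064/20203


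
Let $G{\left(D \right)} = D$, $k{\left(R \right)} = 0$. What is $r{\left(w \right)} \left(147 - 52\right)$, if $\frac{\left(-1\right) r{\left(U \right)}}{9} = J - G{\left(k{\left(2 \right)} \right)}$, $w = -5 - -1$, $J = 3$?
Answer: $-2565$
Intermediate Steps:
$w = -4$ ($w = -5 + 1 = -4$)
$r{\left(U \right)} = -27$ ($r{\left(U \right)} = - 9 \left(3 - 0\right) = - 9 \left(3 + 0\right) = \left(-9\right) 3 = -27$)
$r{\left(w \right)} \left(147 - 52\right) = - 27 \left(147 - 52\right) = \left(-27\right) 95 = -2565$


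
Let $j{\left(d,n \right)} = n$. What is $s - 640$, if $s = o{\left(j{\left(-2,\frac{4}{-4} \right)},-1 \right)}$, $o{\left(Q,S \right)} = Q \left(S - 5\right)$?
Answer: $-634$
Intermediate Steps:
$o{\left(Q,S \right)} = Q \left(-5 + S\right)$
$s = 6$ ($s = \frac{4}{-4} \left(-5 - 1\right) = 4 \left(- \frac{1}{4}\right) \left(-6\right) = \left(-1\right) \left(-6\right) = 6$)
$s - 640 = 6 - 640 = -634$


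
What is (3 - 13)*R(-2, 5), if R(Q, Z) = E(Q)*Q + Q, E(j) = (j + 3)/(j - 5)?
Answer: 120/7 ≈ 17.143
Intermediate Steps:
E(j) = (3 + j)/(-5 + j)
R(Q, Z) = Q + Q*(3 + Q)/(-5 + Q) (R(Q, Z) = ((3 + Q)/(-5 + Q))*Q + Q = Q*(3 + Q)/(-5 + Q) + Q = Q + Q*(3 + Q)/(-5 + Q))
(3 - 13)*R(-2, 5) = (3 - 13)*(2*(-2)*(-1 - 2)/(-5 - 2)) = -20*(-2)*(-3)/(-7) = -20*(-2)*(-1)*(-3)/7 = -10*(-12/7) = 120/7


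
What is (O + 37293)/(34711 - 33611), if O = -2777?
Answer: 8629/275 ≈ 31.378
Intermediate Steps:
(O + 37293)/(34711 - 33611) = (-2777 + 37293)/(34711 - 33611) = 34516/1100 = 34516*(1/1100) = 8629/275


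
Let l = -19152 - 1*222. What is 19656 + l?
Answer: 282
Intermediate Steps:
l = -19374 (l = -19152 - 222 = -19374)
19656 + l = 19656 - 19374 = 282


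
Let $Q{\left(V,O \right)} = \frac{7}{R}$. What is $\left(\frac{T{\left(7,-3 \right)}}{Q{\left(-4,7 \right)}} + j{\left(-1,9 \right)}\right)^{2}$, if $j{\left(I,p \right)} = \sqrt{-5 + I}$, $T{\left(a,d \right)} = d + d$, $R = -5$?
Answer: $\frac{606}{49} + \frac{60 i \sqrt{6}}{7} \approx 12.367 + 20.996 i$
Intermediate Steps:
$Q{\left(V,O \right)} = - \frac{7}{5}$ ($Q{\left(V,O \right)} = \frac{7}{-5} = 7 \left(- \frac{1}{5}\right) = - \frac{7}{5}$)
$T{\left(a,d \right)} = 2 d$
$\left(\frac{T{\left(7,-3 \right)}}{Q{\left(-4,7 \right)}} + j{\left(-1,9 \right)}\right)^{2} = \left(\frac{2 \left(-3\right)}{- \frac{7}{5}} + \sqrt{-5 - 1}\right)^{2} = \left(\left(-6\right) \left(- \frac{5}{7}\right) + \sqrt{-6}\right)^{2} = \left(\frac{30}{7} + i \sqrt{6}\right)^{2}$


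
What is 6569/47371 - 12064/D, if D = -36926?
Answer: 407025319/874610773 ≈ 0.46538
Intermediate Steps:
6569/47371 - 12064/D = 6569/47371 - 12064/(-36926) = 6569*(1/47371) - 12064*(-1/36926) = 6569/47371 + 6032/18463 = 407025319/874610773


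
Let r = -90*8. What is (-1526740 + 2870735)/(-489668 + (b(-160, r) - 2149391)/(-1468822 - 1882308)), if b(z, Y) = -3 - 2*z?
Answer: -2251950982175/820469487883 ≈ -2.7447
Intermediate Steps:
r = -720
(-1526740 + 2870735)/(-489668 + (b(-160, r) - 2149391)/(-1468822 - 1882308)) = (-1526740 + 2870735)/(-489668 + ((-3 - 2*(-160)) - 2149391)/(-1468822 - 1882308)) = 1343995/(-489668 + ((-3 + 320) - 2149391)/(-3351130)) = 1343995/(-489668 + (317 - 2149391)*(-1/3351130)) = 1343995/(-489668 - 2149074*(-1/3351130)) = 1343995/(-489668 + 1074537/1675565) = 1343995/(-820469487883/1675565) = 1343995*(-1675565/820469487883) = -2251950982175/820469487883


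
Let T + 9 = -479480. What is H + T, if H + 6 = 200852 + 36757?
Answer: -241886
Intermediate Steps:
T = -479489 (T = -9 - 479480 = -479489)
H = 237603 (H = -6 + (200852 + 36757) = -6 + 237609 = 237603)
H + T = 237603 - 479489 = -241886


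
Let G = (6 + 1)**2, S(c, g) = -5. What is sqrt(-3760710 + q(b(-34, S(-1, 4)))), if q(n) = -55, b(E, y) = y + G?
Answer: I*sqrt(3760765) ≈ 1939.3*I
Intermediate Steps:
G = 49 (G = 7**2 = 49)
b(E, y) = 49 + y (b(E, y) = y + 49 = 49 + y)
sqrt(-3760710 + q(b(-34, S(-1, 4)))) = sqrt(-3760710 - 55) = sqrt(-3760765) = I*sqrt(3760765)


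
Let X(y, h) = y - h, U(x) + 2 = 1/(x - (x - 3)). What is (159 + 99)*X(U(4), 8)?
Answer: -2494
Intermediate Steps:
U(x) = -5/3 (U(x) = -2 + 1/(x - (x - 3)) = -2 + 1/(x - (-3 + x)) = -2 + 1/(x + (3 - x)) = -2 + 1/3 = -2 + ⅓ = -5/3)
(159 + 99)*X(U(4), 8) = (159 + 99)*(-5/3 - 1*8) = 258*(-5/3 - 8) = 258*(-29/3) = -2494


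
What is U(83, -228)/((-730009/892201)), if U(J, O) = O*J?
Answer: 16884011724/730009 ≈ 23129.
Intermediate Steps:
U(J, O) = J*O
U(83, -228)/((-730009/892201)) = (83*(-228))/((-730009/892201)) = -18924/((-730009*1/892201)) = -18924/(-730009/892201) = -18924*(-892201/730009) = 16884011724/730009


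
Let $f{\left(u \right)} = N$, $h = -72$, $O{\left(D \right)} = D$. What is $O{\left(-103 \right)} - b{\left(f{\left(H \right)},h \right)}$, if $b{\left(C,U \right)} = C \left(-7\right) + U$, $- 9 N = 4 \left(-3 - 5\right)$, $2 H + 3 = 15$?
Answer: $- \frac{55}{9} \approx -6.1111$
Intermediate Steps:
$H = 6$ ($H = - \frac{3}{2} + \frac{1}{2} \cdot 15 = - \frac{3}{2} + \frac{15}{2} = 6$)
$N = \frac{32}{9}$ ($N = - \frac{4 \left(-3 - 5\right)}{9} = - \frac{4 \left(-8\right)}{9} = \left(- \frac{1}{9}\right) \left(-32\right) = \frac{32}{9} \approx 3.5556$)
$f{\left(u \right)} = \frac{32}{9}$
$b{\left(C,U \right)} = U - 7 C$ ($b{\left(C,U \right)} = - 7 C + U = U - 7 C$)
$O{\left(-103 \right)} - b{\left(f{\left(H \right)},h \right)} = -103 - \left(-72 - \frac{224}{9}\right) = -103 - - \frac{872}{9} = -103 + \frac{872}{9} = - \frac{55}{9}$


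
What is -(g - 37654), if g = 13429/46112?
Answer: 1736287819/46112 ≈ 37654.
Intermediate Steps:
g = 13429/46112 (g = 13429*(1/46112) = 13429/46112 ≈ 0.29123)
-(g - 37654) = -(13429/46112 - 37654) = -1*(-1736287819/46112) = 1736287819/46112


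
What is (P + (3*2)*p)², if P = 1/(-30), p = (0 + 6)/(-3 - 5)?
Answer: 4624/225 ≈ 20.551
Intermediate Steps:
p = -¾ (p = 6/(-8) = 6*(-⅛) = -¾ ≈ -0.75000)
P = -1/30 ≈ -0.033333
(P + (3*2)*p)² = (-1/30 + (3*2)*(-¾))² = (-1/30 + 6*(-¾))² = (-1/30 - 9/2)² = (-68/15)² = 4624/225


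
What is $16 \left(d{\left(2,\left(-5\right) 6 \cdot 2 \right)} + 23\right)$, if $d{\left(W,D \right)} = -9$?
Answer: $224$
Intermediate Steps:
$16 \left(d{\left(2,\left(-5\right) 6 \cdot 2 \right)} + 23\right) = 16 \left(-9 + 23\right) = 16 \cdot 14 = 224$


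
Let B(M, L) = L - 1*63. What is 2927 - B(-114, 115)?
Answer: 2875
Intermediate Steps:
B(M, L) = -63 + L (B(M, L) = L - 63 = -63 + L)
2927 - B(-114, 115) = 2927 - (-63 + 115) = 2927 - 1*52 = 2927 - 52 = 2875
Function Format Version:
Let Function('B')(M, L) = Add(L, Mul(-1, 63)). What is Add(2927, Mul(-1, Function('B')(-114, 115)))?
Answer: 2875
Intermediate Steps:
Function('B')(M, L) = Add(-63, L) (Function('B')(M, L) = Add(L, -63) = Add(-63, L))
Add(2927, Mul(-1, Function('B')(-114, 115))) = Add(2927, Mul(-1, Add(-63, 115))) = Add(2927, Mul(-1, 52)) = Add(2927, -52) = 2875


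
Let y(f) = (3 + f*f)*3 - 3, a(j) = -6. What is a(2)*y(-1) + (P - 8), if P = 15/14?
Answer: -853/14 ≈ -60.929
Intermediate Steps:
P = 15/14 (P = 15*(1/14) = 15/14 ≈ 1.0714)
y(f) = 6 + 3*f² (y(f) = (3 + f²)*3 - 3 = (9 + 3*f²) - 3 = 6 + 3*f²)
a(2)*y(-1) + (P - 8) = -6*(6 + 3*(-1)²) + (15/14 - 8) = -6*(6 + 3*1) - 97/14 = -6*(6 + 3) - 97/14 = -6*9 - 97/14 = -54 - 97/14 = -853/14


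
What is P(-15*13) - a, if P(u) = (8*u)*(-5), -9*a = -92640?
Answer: -7480/3 ≈ -2493.3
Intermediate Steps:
a = 30880/3 (a = -1/9*(-92640) = 30880/3 ≈ 10293.)
P(u) = -40*u
P(-15*13) - a = -(-600)*13 - 1*30880/3 = -40*(-195) - 30880/3 = 7800 - 30880/3 = -7480/3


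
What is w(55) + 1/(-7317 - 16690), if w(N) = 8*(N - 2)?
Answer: 10178967/24007 ≈ 424.00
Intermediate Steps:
w(N) = -16 + 8*N (w(N) = 8*(-2 + N) = -16 + 8*N)
w(55) + 1/(-7317 - 16690) = (-16 + 8*55) + 1/(-7317 - 16690) = (-16 + 440) + 1/(-24007) = 424 - 1/24007 = 10178967/24007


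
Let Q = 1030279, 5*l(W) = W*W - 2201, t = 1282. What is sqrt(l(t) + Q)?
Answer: sqrt(33963590)/5 ≈ 1165.6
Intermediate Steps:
l(W) = -2201/5 + W**2/5 (l(W) = (W*W - 2201)/5 = (W**2 - 2201)/5 = (-2201 + W**2)/5 = -2201/5 + W**2/5)
sqrt(l(t) + Q) = sqrt((-2201/5 + (1/5)*1282**2) + 1030279) = sqrt((-2201/5 + (1/5)*1643524) + 1030279) = sqrt((-2201/5 + 1643524/5) + 1030279) = sqrt(1641323/5 + 1030279) = sqrt(6792718/5) = sqrt(33963590)/5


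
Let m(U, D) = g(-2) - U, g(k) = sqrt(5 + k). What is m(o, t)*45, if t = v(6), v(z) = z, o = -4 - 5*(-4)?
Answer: -720 + 45*sqrt(3) ≈ -642.06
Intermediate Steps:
o = 16 (o = -4 + 20 = 16)
t = 6
m(U, D) = sqrt(3) - U (m(U, D) = sqrt(5 - 2) - U = sqrt(3) - U)
m(o, t)*45 = (sqrt(3) - 1*16)*45 = (sqrt(3) - 16)*45 = (-16 + sqrt(3))*45 = -720 + 45*sqrt(3)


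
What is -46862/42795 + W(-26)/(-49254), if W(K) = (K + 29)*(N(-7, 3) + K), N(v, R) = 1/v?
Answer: -5377830727/4918258170 ≈ -1.0934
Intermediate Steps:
W(K) = (29 + K)*(-⅐ + K) (W(K) = (K + 29)*(1/(-7) + K) = (29 + K)*(-⅐ + K))
-46862/42795 + W(-26)/(-49254) = -46862/42795 + (-29/7 + (-26)² + (202/7)*(-26))/(-49254) = -46862*1/42795 + (-29/7 + 676 - 5252/7)*(-1/49254) = -46862/42795 - 549/7*(-1/49254) = -46862/42795 + 183/114926 = -5377830727/4918258170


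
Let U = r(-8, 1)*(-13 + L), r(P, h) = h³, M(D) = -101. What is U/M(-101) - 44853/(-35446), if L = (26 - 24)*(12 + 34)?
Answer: 1729919/3580046 ≈ 0.48321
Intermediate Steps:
L = 92 (L = 2*46 = 92)
U = 79 (U = 1³*(-13 + 92) = 1*79 = 79)
U/M(-101) - 44853/(-35446) = 79/(-101) - 44853/(-35446) = 79*(-1/101) - 44853*(-1/35446) = -79/101 + 44853/35446 = 1729919/3580046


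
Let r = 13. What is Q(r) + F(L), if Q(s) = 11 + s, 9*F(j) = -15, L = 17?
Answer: 67/3 ≈ 22.333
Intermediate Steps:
F(j) = -5/3 (F(j) = (⅑)*(-15) = -5/3)
Q(r) + F(L) = (11 + 13) - 5/3 = 24 - 5/3 = 67/3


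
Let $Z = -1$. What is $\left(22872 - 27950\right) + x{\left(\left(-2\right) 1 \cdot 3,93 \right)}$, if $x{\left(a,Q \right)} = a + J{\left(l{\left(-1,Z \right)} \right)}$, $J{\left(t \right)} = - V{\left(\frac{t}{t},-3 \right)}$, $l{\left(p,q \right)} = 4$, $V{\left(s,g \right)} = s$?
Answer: $-5085$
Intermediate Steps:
$J{\left(t \right)} = -1$ ($J{\left(t \right)} = - \frac{t}{t} = \left(-1\right) 1 = -1$)
$x{\left(a,Q \right)} = -1 + a$ ($x{\left(a,Q \right)} = a - 1 = -1 + a$)
$\left(22872 - 27950\right) + x{\left(\left(-2\right) 1 \cdot 3,93 \right)} = \left(22872 - 27950\right) + \left(-1 + \left(-2\right) 1 \cdot 3\right) = -5078 - 7 = -5085$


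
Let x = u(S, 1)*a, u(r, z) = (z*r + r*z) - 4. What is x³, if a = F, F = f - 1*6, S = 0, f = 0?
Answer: 13824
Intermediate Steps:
u(r, z) = -4 + 2*r*z (u(r, z) = (r*z + r*z) - 4 = 2*r*z - 4 = -4 + 2*r*z)
F = -6 (F = 0 - 1*6 = 0 - 6 = -6)
a = -6
x = 24 (x = (-4 + 2*0*1)*(-6) = (-4 + 0)*(-6) = -4*(-6) = 24)
x³ = 24³ = 13824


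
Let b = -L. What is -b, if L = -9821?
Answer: -9821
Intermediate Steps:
b = 9821 (b = -1*(-9821) = 9821)
-b = -1*9821 = -9821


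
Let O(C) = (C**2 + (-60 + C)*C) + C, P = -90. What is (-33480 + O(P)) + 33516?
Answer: 21546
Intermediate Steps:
O(C) = C + C**2 + C*(-60 + C) (O(C) = (C**2 + C*(-60 + C)) + C = C + C**2 + C*(-60 + C))
(-33480 + O(P)) + 33516 = (-33480 - 90*(-59 + 2*(-90))) + 33516 = (-33480 - 90*(-59 - 180)) + 33516 = (-33480 - 90*(-239)) + 33516 = (-33480 + 21510) + 33516 = -11970 + 33516 = 21546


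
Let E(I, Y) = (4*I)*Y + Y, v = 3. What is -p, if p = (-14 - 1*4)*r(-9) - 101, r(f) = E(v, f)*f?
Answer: 19055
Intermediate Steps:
E(I, Y) = Y + 4*I*Y (E(I, Y) = 4*I*Y + Y = Y + 4*I*Y)
r(f) = 13*f² (r(f) = (f*(1 + 4*3))*f = (f*(1 + 12))*f = (f*13)*f = (13*f)*f = 13*f²)
p = -19055 (p = (-14 - 1*4)*(13*(-9)²) - 101 = (-14 - 4)*(13*81) - 101 = -18*1053 - 101 = -18954 - 101 = -19055)
-p = -1*(-19055) = 19055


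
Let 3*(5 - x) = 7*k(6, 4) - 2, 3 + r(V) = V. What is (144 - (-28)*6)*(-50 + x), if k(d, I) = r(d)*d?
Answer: -26936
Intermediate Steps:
r(V) = -3 + V
k(d, I) = d*(-3 + d) (k(d, I) = (-3 + d)*d = d*(-3 + d))
x = -109/3 (x = 5 - (7*(6*(-3 + 6)) - 2)/3 = 5 - (7*(6*3) - 2)/3 = 5 - (7*18 - 2)/3 = 5 - (126 - 2)/3 = 5 - 1/3*124 = 5 - 124/3 = -109/3 ≈ -36.333)
(144 - (-28)*6)*(-50 + x) = (144 - (-28)*6)*(-50 - 109/3) = (144 - 1*(-168))*(-259/3) = (144 + 168)*(-259/3) = 312*(-259/3) = -26936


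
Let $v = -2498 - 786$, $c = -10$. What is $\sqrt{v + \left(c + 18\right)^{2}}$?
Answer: $2 i \sqrt{805} \approx 56.745 i$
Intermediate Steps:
$v = -3284$
$\sqrt{v + \left(c + 18\right)^{2}} = \sqrt{-3284 + \left(-10 + 18\right)^{2}} = \sqrt{-3284 + 8^{2}} = \sqrt{-3284 + 64} = \sqrt{-3220} = 2 i \sqrt{805}$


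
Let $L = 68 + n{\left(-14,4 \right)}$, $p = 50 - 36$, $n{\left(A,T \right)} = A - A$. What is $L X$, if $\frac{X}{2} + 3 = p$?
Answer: $1496$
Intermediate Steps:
$n{\left(A,T \right)} = 0$
$p = 14$ ($p = 50 - 36 = 14$)
$L = 68$ ($L = 68 + 0 = 68$)
$X = 22$ ($X = -6 + 2 \cdot 14 = -6 + 28 = 22$)
$L X = 68 \cdot 22 = 1496$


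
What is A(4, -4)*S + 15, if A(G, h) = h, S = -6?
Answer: 39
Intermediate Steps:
A(4, -4)*S + 15 = -4*(-6) + 15 = 24 + 15 = 39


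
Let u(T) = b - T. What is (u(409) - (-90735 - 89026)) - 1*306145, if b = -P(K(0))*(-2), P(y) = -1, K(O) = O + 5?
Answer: -126795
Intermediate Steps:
K(O) = 5 + O
b = -2 (b = -1*(-1)*(-2) = 1*(-2) = -2)
u(T) = -2 - T
(u(409) - (-90735 - 89026)) - 1*306145 = ((-2 - 1*409) - (-90735 - 89026)) - 1*306145 = ((-2 - 409) - 1*(-179761)) - 306145 = (-411 + 179761) - 306145 = 179350 - 306145 = -126795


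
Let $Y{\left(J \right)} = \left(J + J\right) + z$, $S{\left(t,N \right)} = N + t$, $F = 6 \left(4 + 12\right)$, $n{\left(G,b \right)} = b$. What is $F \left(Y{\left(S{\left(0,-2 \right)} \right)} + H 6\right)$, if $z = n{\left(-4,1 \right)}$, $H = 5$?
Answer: $2592$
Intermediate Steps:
$z = 1$
$F = 96$ ($F = 6 \cdot 16 = 96$)
$Y{\left(J \right)} = 1 + 2 J$ ($Y{\left(J \right)} = \left(J + J\right) + 1 = 2 J + 1 = 1 + 2 J$)
$F \left(Y{\left(S{\left(0,-2 \right)} \right)} + H 6\right) = 96 \left(\left(1 + 2 \left(-2 + 0\right)\right) + 5 \cdot 6\right) = 96 \left(\left(1 + 2 \left(-2\right)\right) + 30\right) = 96 \left(\left(1 - 4\right) + 30\right) = 96 \left(-3 + 30\right) = 96 \cdot 27 = 2592$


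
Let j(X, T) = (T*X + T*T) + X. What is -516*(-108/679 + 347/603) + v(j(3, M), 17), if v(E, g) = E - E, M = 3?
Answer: -29324108/136479 ≈ -214.86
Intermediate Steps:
j(X, T) = X + T² + T*X (j(X, T) = (T*X + T²) + X = (T² + T*X) + X = X + T² + T*X)
v(E, g) = 0
-516*(-108/679 + 347/603) + v(j(3, M), 17) = -516*(-108/679 + 347/603) + 0 = -516*170489/409437 + 0 = -29324108/136479 + 0 = -29324108/136479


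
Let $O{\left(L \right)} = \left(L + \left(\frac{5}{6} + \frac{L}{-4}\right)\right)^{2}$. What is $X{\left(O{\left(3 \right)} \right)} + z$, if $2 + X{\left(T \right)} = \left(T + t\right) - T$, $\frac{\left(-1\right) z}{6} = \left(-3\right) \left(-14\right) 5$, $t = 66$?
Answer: $-1196$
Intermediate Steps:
$O{\left(L \right)} = \left(\frac{5}{6} + \frac{3 L}{4}\right)^{2}$ ($O{\left(L \right)} = \left(L + \left(5 \cdot \frac{1}{6} + L \left(- \frac{1}{4}\right)\right)\right)^{2} = \left(L - \left(- \frac{5}{6} + \frac{L}{4}\right)\right)^{2} = \left(\frac{5}{6} + \frac{3 L}{4}\right)^{2}$)
$z = -1260$ ($z = - 6 \left(-3\right) \left(-14\right) 5 = - 6 \cdot 42 \cdot 5 = \left(-6\right) 210 = -1260$)
$X{\left(T \right)} = 64$ ($X{\left(T \right)} = -2 + \left(\left(T + 66\right) - T\right) = -2 + \left(\left(66 + T\right) - T\right) = -2 + 66 = 64$)
$X{\left(O{\left(3 \right)} \right)} + z = 64 - 1260 = -1196$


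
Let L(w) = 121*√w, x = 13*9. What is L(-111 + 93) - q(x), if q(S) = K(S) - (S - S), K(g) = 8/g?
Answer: -8/117 + 363*I*√2 ≈ -0.068376 + 513.36*I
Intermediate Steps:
x = 117
q(S) = 8/S (q(S) = 8/S - (S - S) = 8/S - 1*0 = 8/S + 0 = 8/S)
L(-111 + 93) - q(x) = 121*√(-111 + 93) - 8/117 = 121*√(-18) - 8/117 = 121*(3*I*√2) - 1*8/117 = 363*I*√2 - 8/117 = -8/117 + 363*I*√2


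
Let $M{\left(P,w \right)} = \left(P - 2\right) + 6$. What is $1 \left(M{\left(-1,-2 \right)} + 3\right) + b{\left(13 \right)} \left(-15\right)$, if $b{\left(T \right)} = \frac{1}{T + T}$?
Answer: $\frac{141}{26} \approx 5.4231$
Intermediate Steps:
$b{\left(T \right)} = \frac{1}{2 T}$
$M{\left(P,w \right)} = 4 + P$ ($M{\left(P,w \right)} = \left(-2 + P\right) + 6 = 4 + P$)
$1 \left(M{\left(-1,-2 \right)} + 3\right) + b{\left(13 \right)} \left(-15\right) = 1 \left(\left(4 - 1\right) + 3\right) + \frac{1}{2 \cdot 13} \left(-15\right) = 1 \left(3 + 3\right) + \frac{1}{2} \cdot \frac{1}{13} \left(-15\right) = 1 \cdot 6 + \frac{1}{26} \left(-15\right) = 6 - \frac{15}{26} = \frac{141}{26}$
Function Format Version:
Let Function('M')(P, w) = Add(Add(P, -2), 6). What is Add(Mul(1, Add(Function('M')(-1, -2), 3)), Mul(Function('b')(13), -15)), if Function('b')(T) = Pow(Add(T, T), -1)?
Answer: Rational(141, 26) ≈ 5.4231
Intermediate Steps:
Function('b')(T) = Mul(Rational(1, 2), Pow(T, -1)) (Function('b')(T) = Pow(Mul(2, T), -1) = Mul(Rational(1, 2), Pow(T, -1)))
Function('M')(P, w) = Add(4, P) (Function('M')(P, w) = Add(Add(-2, P), 6) = Add(4, P))
Add(Mul(1, Add(Function('M')(-1, -2), 3)), Mul(Function('b')(13), -15)) = Add(Mul(1, Add(Add(4, -1), 3)), Mul(Mul(Rational(1, 2), Pow(13, -1)), -15)) = Add(Mul(1, Add(3, 3)), Mul(Mul(Rational(1, 2), Rational(1, 13)), -15)) = Add(Mul(1, 6), Mul(Rational(1, 26), -15)) = Add(6, Rational(-15, 26)) = Rational(141, 26)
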